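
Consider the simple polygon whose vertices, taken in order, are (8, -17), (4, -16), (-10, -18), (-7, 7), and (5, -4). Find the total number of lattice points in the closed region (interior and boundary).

278

The shoelace formula gives twice the area as |(8·(-16) − 4·(-17)) + (4·(-18) − (-10)·(-16)) + ((-10)·7 − (-7)·(-18)) + ((-7)·(-4) − 5·7) + (5·(-17) − 8·(-4))| = 548, so the area is 274.
The number of boundary lattice points is Σ gcd(|Δx|,|Δy|) = gcd(4,1) + gcd(14,2) + gcd(3,25) + gcd(12,11) + gcd(3,13) = 1+2+1+1+1 = 6.
Pick's theorem gives I = A − B/2 + 1 = 274 − 6/2 + 1 = 272, so the closed region contains I + B = 272 + 6 = 278 lattice points.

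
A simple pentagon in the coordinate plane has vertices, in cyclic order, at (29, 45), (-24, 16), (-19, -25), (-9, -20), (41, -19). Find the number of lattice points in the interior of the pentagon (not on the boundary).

2990

The shoelace formula gives twice the area as |(29·16 − (-24)·45) + ((-24)·(-25) − (-19)·16) + ((-19)·(-20) − (-9)·(-25)) + ((-9)·(-19) − 41·(-20)) + (41·45 − 29·(-19))| = 5990, so the area is 2995.
Along each edge there are gcd(|Δx|,|Δy|)+1 lattice points, so counting each shared vertex once the boundary has gcd(53,29) + gcd(5,41) + gcd(10,5) + gcd(50,1) + gcd(12,64) = 1+1+5+1+4 = 12.
By Pick's theorem A = I + B/2 − 1, so I = 2995 − 12/2 + 1 = 2990.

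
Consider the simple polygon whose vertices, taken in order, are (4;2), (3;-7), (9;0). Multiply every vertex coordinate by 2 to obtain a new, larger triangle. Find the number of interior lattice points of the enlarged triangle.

Using the shoelace formula, 2A = |[4·(-7) − 3·2] + [3·0 − 9·(-7)] + [9·2 − 4·0]| = 47, so the area is 23.5.
The number of boundary lattice points is Σ gcd(|Δx|,|Δy|) = gcd(1,9) + gcd(6,7) + gcd(5,2) = 1+1+1 = 3.
Scaling by 2 multiplies the area by 2² = 4 (so the new area is 94) and multiplies the boundary lattice-point count by 2, giving 6.
By Pick's theorem, the interior count of the dilated polygon is 94 − 6/2 + 1 = 92.

92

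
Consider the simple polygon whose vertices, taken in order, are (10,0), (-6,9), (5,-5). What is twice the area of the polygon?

125

Using the shoelace formula, 2A = |(10·9 − (-6)·0) + ((-6)·(-5) − 5·9) + (5·0 − 10·(-5))| = 125, so the area is 62.5.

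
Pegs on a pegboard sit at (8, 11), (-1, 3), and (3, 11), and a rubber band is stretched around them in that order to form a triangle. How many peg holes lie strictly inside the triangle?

16

By the shoelace formula, twice the signed area is |(8·3 − (-1)·11) + ((-1)·11 − 3·3) + (3·11 − 8·11)| = 40, so the area is 20.
The number of boundary lattice points is Σ gcd(|Δx|,|Δy|) = gcd(9,8) + gcd(4,8) + gcd(5,0) = 1+4+5 = 10.
By Pick's theorem A = I + B/2 − 1, so I = 20 − 10/2 + 1 = 16.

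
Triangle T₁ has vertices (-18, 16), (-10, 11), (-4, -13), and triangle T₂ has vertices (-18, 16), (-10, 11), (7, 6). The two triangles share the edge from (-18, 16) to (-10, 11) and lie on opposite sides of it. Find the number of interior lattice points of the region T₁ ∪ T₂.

The union is the simple quadrilateral with vertices (-18, 16), (-4, -13), (-10, 11), (7, 6) in order.
By the shoelace formula, twice the signed area is |((-18)·(-13) − (-4)·16) + ((-4)·11 − (-10)·(-13)) + ((-10)·6 − 7·11) + (7·16 − (-18)·6)| = 207, so the area is 103.5.
The number of boundary lattice points is Σ gcd(|Δx|,|Δy|) = gcd(14,29) + gcd(6,24) + gcd(17,5) + gcd(25,10) = 1+6+1+5 = 13.
By Pick's theorem I = A − B/2 + 1 = 103.5 − 13/2 + 1 = 98.

98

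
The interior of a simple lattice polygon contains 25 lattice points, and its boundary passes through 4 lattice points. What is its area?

Pick's theorem states A = I + B/2 − 1, so A = 25 + 4/2 − 1 = 26.

26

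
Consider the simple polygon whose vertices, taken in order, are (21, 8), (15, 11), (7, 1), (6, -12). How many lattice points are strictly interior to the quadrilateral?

By the shoelace formula, twice the signed area is |[21·11 − 15·8] + [15·1 − 7·11] + [7·(-12) − 6·1] + [6·8 − 21·(-12)]| = 259, so the area is 129.5.
Along each edge there are gcd(|Δx|,|Δy|)+1 lattice points, so counting each shared vertex once the boundary has gcd(6,3) + gcd(8,10) + gcd(1,13) + gcd(15,20) = 3+2+1+5 = 11.
Pick's theorem gives I = A − B/2 + 1 = 129.5 − 11/2 + 1 = 125.

125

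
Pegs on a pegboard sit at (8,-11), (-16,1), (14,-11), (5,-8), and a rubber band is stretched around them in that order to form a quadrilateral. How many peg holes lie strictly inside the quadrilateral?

16

The shoelace formula gives twice the area as |(8·1 − (-16)·(-11)) + ((-16)·(-11) − 14·1) + (14·(-8) − 5·(-11)) + (5·(-11) − 8·(-8))| = 54, so the area is 27.
The number of boundary lattice points is Σ gcd(|Δx|,|Δy|) = gcd(24,12) + gcd(30,12) + gcd(9,3) + gcd(3,3) = 12+6+3+3 = 24.
Pick's theorem gives I = A − B/2 + 1 = 27 − 24/2 + 1 = 16.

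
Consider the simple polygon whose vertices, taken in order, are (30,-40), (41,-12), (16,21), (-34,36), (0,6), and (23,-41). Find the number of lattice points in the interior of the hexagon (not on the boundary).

1791

By the shoelace formula, twice the signed area is |[30·(-12) − 41·(-40)] + [41·21 − 16·(-12)] + [16·36 − (-34)·21] + [(-34)·6 − 0·36] + [0·(-41) − 23·6] + [23·(-40) − 30·(-41)]| = 3591, so the area is 3591/2.
Along each edge there are gcd(|Δx|,|Δy|)+1 lattice points, so counting each shared vertex once the boundary has gcd(11,28) + gcd(25,33) + gcd(50,15) + gcd(34,30) + gcd(23,47) + gcd(7,1) = 1+1+5+2+1+1 = 11.
By Pick's theorem A = I + B/2 − 1, so I = 3591/2 − 11/2 + 1 = 1791.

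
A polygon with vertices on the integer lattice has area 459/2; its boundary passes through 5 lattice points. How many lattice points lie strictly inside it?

Pick's theorem A = I + B/2 − 1 rearranges to I = A − B/2 + 1 = 459/2 − 5/2 + 1 = 228.

228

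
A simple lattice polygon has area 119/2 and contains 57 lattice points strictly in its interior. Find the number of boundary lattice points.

Pick's theorem gives A = I + B/2 − 1, so B = 2(A − I + 1) = 2(119/2 − 57 + 1) = 7.

7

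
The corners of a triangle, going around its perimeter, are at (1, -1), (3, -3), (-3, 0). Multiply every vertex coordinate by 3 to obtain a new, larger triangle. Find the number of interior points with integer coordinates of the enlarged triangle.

The shoelace formula gives twice the area as |[1·(-3) − 3·(-1)] + [3·0 − (-3)·(-3)] + [(-3)·(-1) − 1·0]| = 6, so the area is 3.
The number of boundary lattice points is Σ gcd(|Δx|,|Δy|) = gcd(2,2) + gcd(6,3) + gcd(4,1) = 2+3+1 = 6.
Scaling by 3 multiplies the area by 3² = 9 (so the new area is 27) and multiplies the boundary lattice-point count by 3, giving 18.
By Pick's theorem, the interior count of the dilated polygon is 27 − 18/2 + 1 = 19.

19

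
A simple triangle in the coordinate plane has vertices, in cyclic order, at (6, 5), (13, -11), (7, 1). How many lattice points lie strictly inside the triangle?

3

By the shoelace formula, twice the signed area is |[6·(-11) − 13·5] + [13·1 − 7·(-11)] + [7·5 − 6·1]| = 12, so the area is 6.
The number of boundary lattice points is Σ gcd(|Δx|,|Δy|) = gcd(7,16) + gcd(6,12) + gcd(1,4) = 1+6+1 = 8.
Pick's theorem gives I = A − B/2 + 1 = 6 − 8/2 + 1 = 3.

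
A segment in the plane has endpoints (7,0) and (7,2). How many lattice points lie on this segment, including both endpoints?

3

The number of lattice points on a segment between lattice points is gcd(|Δx|,|Δy|) + 1 = gcd(0,2) + 1 = 2 + 1 = 3.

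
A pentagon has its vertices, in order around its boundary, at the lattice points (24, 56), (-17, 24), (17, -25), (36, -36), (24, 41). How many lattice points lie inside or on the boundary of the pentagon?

The shoelace formula gives twice the area as |(24·24 − (-17)·56) + ((-17)·(-25) − 17·24) + (17·(-36) − 36·(-25)) + (36·41 − 24·(-36)) + (24·56 − 24·41)| = 4533, so the area is 4533/2.
The number of boundary lattice points is Σ gcd(|Δx|,|Δy|) = gcd(41,32) + gcd(34,49) + gcd(19,11) + gcd(12,77) + gcd(0,15) = 1+1+1+1+15 = 19.
Pick's theorem gives I = A − B/2 + 1 = 4533/2 − 19/2 + 1 = 2258, so the closed region contains I + B = 2258 + 19 = 2277 lattice points.

2277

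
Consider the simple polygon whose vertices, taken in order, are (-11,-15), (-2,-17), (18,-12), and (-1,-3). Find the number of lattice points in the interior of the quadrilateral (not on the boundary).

By the shoelace formula, twice the signed area is |((-11)·(-17) − (-2)·(-15)) + ((-2)·(-12) − 18·(-17)) + (18·(-3) − (-1)·(-12)) + ((-1)·(-15) − (-11)·(-3))| = 403, so the area is 403/2.
The number of boundary lattice points is Σ gcd(|Δx|,|Δy|) = gcd(9,2) + gcd(20,5) + gcd(19,9) + gcd(10,12) = 1+5+1+2 = 9.
By Pick's theorem A = I + B/2 − 1, so I = 403/2 − 9/2 + 1 = 198.

198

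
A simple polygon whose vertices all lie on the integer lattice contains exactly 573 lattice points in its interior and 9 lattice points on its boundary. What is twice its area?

1153

By Pick's theorem, A = I + B/2 − 1 = 573 + 9/2 − 1 = 1153/2.
Hence 2A = 1153.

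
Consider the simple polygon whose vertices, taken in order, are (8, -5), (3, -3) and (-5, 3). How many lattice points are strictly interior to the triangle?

Using the shoelace formula, 2A = |[8·(-3) − 3·(-5)] + [3·3 − (-5)·(-3)] + [(-5)·(-5) − 8·3]| = 14, so the area is 7.
Summing gcd(|Δx|,|Δy|) over the edges gives the boundary count: gcd(5,2) + gcd(8,6) + gcd(13,8) = 1+2+1 = 4.
Pick's theorem gives I = A − B/2 + 1 = 7 − 4/2 + 1 = 6.

6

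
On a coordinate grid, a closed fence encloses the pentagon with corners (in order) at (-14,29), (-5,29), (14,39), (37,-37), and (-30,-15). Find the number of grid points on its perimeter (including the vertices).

The number of boundary lattice points is Σ gcd(|Δx|,|Δy|) = gcd(9,0) + gcd(19,10) + gcd(23,76) + gcd(67,22) + gcd(16,44) = 9+1+1+1+4 = 16.

16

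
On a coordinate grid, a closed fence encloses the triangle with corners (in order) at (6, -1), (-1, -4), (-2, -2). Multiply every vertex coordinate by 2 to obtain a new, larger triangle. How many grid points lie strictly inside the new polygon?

32

Using the shoelace formula, 2A = |[6·(-4) − (-1)·(-1)] + [(-1)·(-2) − (-2)·(-4)] + [(-2)·(-1) − 6·(-2)]| = 17, so the area is 17/2.
Summing gcd(|Δx|,|Δy|) over the edges gives the boundary count: gcd(7,3) + gcd(1,2) + gcd(8,1) = 1+1+1 = 3.
Scaling by 2 multiplies the area by 2² = 4 (so the new area is 34) and multiplies the boundary lattice-point count by 2, giving 6.
By Pick's theorem, the interior count of the dilated polygon is 34 − 6/2 + 1 = 32.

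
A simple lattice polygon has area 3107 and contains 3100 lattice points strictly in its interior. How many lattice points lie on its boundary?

Pick's theorem gives A = I + B/2 − 1, so B = 2(A − I + 1) = 2(3107 − 3100 + 1) = 16.

16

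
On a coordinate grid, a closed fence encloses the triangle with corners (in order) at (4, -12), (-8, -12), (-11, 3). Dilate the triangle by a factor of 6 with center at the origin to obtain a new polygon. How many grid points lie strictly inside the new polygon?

3151

The shoelace formula gives twice the area as |[4·(-12) − (-8)·(-12)] + [(-8)·3 − (-11)·(-12)] + [(-11)·(-12) − 4·3]| = 180, so the area is 90.
Summing gcd(|Δx|,|Δy|) over the edges gives the boundary count: gcd(12,0) + gcd(3,15) + gcd(15,15) = 12+3+15 = 30.
Scaling by 6 multiplies the area by 6² = 36 (so the new area is 3240) and multiplies the boundary lattice-point count by 6, giving 180.
By Pick's theorem, the interior count of the dilated polygon is 3240 − 180/2 + 1 = 3151.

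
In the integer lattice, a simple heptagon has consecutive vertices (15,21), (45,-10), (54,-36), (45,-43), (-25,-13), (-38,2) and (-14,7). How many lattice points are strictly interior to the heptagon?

2852

Using the shoelace formula, 2A = |[15·(-10) − 45·21] + [45·(-36) − 54·(-10)] + [54·(-43) − 45·(-36)] + [45·(-13) − (-25)·(-43)] + [(-25)·2 − (-38)·(-13)] + [(-38)·7 − (-14)·2] + [(-14)·21 − 15·7]| = 5718, so the area is 2859.
Along each edge there are gcd(|Δx|,|Δy|)+1 lattice points, so counting each shared vertex once the boundary has gcd(30,31) + gcd(9,26) + gcd(9,7) + gcd(70,30) + gcd(13,15) + gcd(24,5) + gcd(29,14) = 1+1+1+10+1+1+1 = 16.
By Pick's theorem A = I + B/2 − 1, so I = 2859 − 16/2 + 1 = 2852.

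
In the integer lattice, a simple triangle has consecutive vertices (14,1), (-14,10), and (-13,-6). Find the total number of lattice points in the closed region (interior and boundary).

Using the shoelace formula, 2A = |[14·10 − (-14)·1] + [(-14)·(-6) − (-13)·10] + [(-13)·1 − 14·(-6)]| = 439, so the area is 219.5.
Along each edge there are gcd(|Δx|,|Δy|)+1 lattice points, so counting each shared vertex once the boundary has gcd(28,9) + gcd(1,16) + gcd(27,7) = 1+1+1 = 3.
Pick's theorem gives I = A − B/2 + 1 = 219.5 − 3/2 + 1 = 219, so the closed region contains I + B = 219 + 3 = 222 lattice points.

222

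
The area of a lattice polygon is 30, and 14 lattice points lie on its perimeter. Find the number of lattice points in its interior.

24

From Pick's theorem, I = A − B/2 + 1 = 30 − 14/2 + 1 = 24.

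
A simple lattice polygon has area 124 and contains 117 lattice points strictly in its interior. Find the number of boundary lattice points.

16

Pick's theorem gives A = I + B/2 − 1, so B = 2(A − I + 1) = 2(124 − 117 + 1) = 16.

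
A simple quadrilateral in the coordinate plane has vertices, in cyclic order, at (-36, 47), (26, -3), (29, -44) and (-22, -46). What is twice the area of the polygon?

Using the shoelace formula, 2A = |((-36)·(-3) − 26·47) + (26·(-44) − 29·(-3)) + (29·(-46) − (-22)·(-44)) + ((-22)·47 − (-36)·(-46))| = 7163, so the area is 3581.5.

7163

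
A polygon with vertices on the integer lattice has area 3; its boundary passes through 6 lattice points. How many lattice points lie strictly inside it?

1

Pick's theorem A = I + B/2 − 1 rearranges to I = A − B/2 + 1 = 3 − 6/2 + 1 = 1.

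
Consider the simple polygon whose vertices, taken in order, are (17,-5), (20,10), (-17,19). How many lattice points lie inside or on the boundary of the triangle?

Using the shoelace formula, 2A = |(17·10 − 20·(-5)) + (20·19 − (-17)·10) + ((-17)·(-5) − 17·19)| = 582, so the area is 291.
Along each edge there are gcd(|Δx|,|Δy|)+1 lattice points, so counting each shared vertex once the boundary has gcd(3,15) + gcd(37,9) + gcd(34,24) = 3+1+2 = 6.
Pick's theorem gives I = A − B/2 + 1 = 291 − 6/2 + 1 = 289, so the closed region contains I + B = 289 + 6 = 295 lattice points.

295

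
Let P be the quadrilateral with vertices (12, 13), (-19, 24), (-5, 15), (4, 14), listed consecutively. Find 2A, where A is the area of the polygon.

124

By the shoelace formula, twice the signed area is |(12·24 − (-19)·13) + ((-19)·15 − (-5)·24) + ((-5)·14 − 4·15) + (4·13 − 12·14)| = 124, so the area is 62.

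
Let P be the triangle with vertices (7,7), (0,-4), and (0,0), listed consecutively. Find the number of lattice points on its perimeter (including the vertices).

Along each edge there are gcd(|Δx|,|Δy|)+1 lattice points, so counting each shared vertex once the boundary has gcd(7,11) + gcd(0,4) + gcd(7,7) = 1+4+7 = 12.

12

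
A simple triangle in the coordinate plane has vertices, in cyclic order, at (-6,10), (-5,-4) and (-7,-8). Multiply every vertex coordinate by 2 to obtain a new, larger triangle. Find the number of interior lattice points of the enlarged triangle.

61

The shoelace formula gives twice the area as |[(-6)·(-4) − (-5)·10] + [(-5)·(-8) − (-7)·(-4)] + [(-7)·10 − (-6)·(-8)]| = 32, so the area is 16.
Along each edge there are gcd(|Δx|,|Δy|)+1 lattice points, so counting each shared vertex once the boundary has gcd(1,14) + gcd(2,4) + gcd(1,18) = 1+2+1 = 4.
Scaling by 2 multiplies the area by 2² = 4 (so the new area is 64) and multiplies the boundary lattice-point count by 2, giving 8.
By Pick's theorem, the interior count of the dilated polygon is 64 − 8/2 + 1 = 61.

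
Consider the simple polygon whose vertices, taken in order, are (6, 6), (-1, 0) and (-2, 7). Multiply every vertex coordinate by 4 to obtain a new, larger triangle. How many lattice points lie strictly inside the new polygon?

435

Using the shoelace formula, 2A = |(6·0 − (-1)·6) + ((-1)·7 − (-2)·0) + ((-2)·6 − 6·7)| = 55, so the area is 55/2.
The number of boundary lattice points is Σ gcd(|Δx|,|Δy|) = gcd(7,6) + gcd(1,7) + gcd(8,1) = 1+1+1 = 3.
Scaling by 4 multiplies the area by 4² = 16 (so the new area is 440) and multiplies the boundary lattice-point count by 4, giving 12.
By Pick's theorem, the interior count of the dilated polygon is 440 − 12/2 + 1 = 435.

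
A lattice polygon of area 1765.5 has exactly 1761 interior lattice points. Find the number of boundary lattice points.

11

Pick's theorem gives A = I + B/2 − 1, so B = 2(A − I + 1) = 2(1765.5 − 1761 + 1) = 11.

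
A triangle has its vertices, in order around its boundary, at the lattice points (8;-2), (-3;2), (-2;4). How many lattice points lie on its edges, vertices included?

4

Along each edge there are gcd(|Δx|,|Δy|)+1 lattice points, so counting each shared vertex once the boundary has gcd(11,4) + gcd(1,2) + gcd(10,6) = 1+1+2 = 4.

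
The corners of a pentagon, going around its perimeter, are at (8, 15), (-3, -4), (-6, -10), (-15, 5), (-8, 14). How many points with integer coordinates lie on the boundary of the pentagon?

Summing gcd(|Δx|,|Δy|) over the edges gives the boundary count: gcd(11,19) + gcd(3,6) + gcd(9,15) + gcd(7,9) + gcd(16,1) = 1+3+3+1+1 = 9.

9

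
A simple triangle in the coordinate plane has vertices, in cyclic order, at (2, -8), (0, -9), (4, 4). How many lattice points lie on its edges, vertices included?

4

Along each edge there are gcd(|Δx|,|Δy|)+1 lattice points, so counting each shared vertex once the boundary has gcd(2,1) + gcd(4,13) + gcd(2,12) = 1+1+2 = 4.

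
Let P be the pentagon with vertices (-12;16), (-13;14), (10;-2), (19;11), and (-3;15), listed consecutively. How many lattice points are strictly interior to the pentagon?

Using the shoelace formula, 2A = |[(-12)·14 − (-13)·16] + [(-13)·(-2) − 10·14] + [10·11 − 19·(-2)] + [19·15 − (-3)·11] + [(-3)·16 − (-12)·15]| = 524, so the area is 262.
The number of boundary lattice points is Σ gcd(|Δx|,|Δy|) = gcd(1,2) + gcd(23,16) + gcd(9,13) + gcd(22,4) + gcd(9,1) = 1+1+1+2+1 = 6.
By Pick's theorem A = I + B/2 − 1, so I = 262 − 6/2 + 1 = 260.

260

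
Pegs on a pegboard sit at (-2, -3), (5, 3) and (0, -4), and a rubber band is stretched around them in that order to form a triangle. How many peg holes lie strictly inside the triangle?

By the shoelace formula, twice the signed area is |[(-2)·3 − 5·(-3)] + [5·(-4) − 0·3] + [0·(-3) − (-2)·(-4)]| = 19, so the area is 9.5.
Summing gcd(|Δx|,|Δy|) over the edges gives the boundary count: gcd(7,6) + gcd(5,7) + gcd(2,1) = 1+1+1 = 3.
By Pick's theorem A = I + B/2 − 1, so I = 9.5 − 3/2 + 1 = 9.

9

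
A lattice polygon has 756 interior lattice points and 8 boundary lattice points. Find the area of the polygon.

759

Pick's theorem states A = I + B/2 − 1, so A = 756 + 8/2 − 1 = 759.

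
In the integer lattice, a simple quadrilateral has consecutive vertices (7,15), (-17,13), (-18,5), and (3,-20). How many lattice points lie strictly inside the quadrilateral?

The shoelace formula gives twice the area as |[7·13 − (-17)·15] + [(-17)·5 − (-18)·13] + [(-18)·(-20) − 3·5] + [3·15 − 7·(-20)]| = 1025, so the area is 512.5.
The number of boundary lattice points is Σ gcd(|Δx|,|Δy|) = gcd(24,2) + gcd(1,8) + gcd(21,25) + gcd(4,35) = 2+1+1+1 = 5.
Pick's theorem gives I = A − B/2 + 1 = 512.5 − 5/2 + 1 = 511.

511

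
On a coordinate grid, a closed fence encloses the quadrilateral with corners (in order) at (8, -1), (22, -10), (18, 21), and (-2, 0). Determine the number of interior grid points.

By the shoelace formula, twice the signed area is |(8·(-10) − 22·(-1)) + (22·21 − 18·(-10)) + (18·0 − (-2)·21) + ((-2)·(-1) − 8·0)| = 628, so the area is 314.
Along each edge there are gcd(|Δx|,|Δy|)+1 lattice points, so counting each shared vertex once the boundary has gcd(14,9) + gcd(4,31) + gcd(20,21) + gcd(10,1) = 1+1+1+1 = 4.
Pick's theorem gives I = A − B/2 + 1 = 314 − 4/2 + 1 = 313.

313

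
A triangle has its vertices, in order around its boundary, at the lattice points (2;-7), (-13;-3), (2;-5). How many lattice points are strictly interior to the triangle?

14

The shoelace formula gives twice the area as |(2·(-3) − (-13)·(-7)) + ((-13)·(-5) − 2·(-3)) + (2·(-7) − 2·(-5))| = 30, so the area is 15.
Along each edge there are gcd(|Δx|,|Δy|)+1 lattice points, so counting each shared vertex once the boundary has gcd(15,4) + gcd(15,2) + gcd(0,2) = 1+1+2 = 4.
By Pick's theorem A = I + B/2 − 1, so I = 15 − 4/2 + 1 = 14.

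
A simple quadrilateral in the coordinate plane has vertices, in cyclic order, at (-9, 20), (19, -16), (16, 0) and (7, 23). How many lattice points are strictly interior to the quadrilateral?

Using the shoelace formula, 2A = |[(-9)·(-16) − 19·20] + [19·0 − 16·(-16)] + [16·23 − 7·0] + [7·20 − (-9)·23]| = 735, so the area is 367.5.
Summing gcd(|Δx|,|Δy|) over the edges gives the boundary count: gcd(28,36) + gcd(3,16) + gcd(9,23) + gcd(16,3) = 4+1+1+1 = 7.
By Pick's theorem A = I + B/2 − 1, so I = 367.5 − 7/2 + 1 = 365.

365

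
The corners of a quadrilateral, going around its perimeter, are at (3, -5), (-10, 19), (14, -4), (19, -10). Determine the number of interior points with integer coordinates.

By the shoelace formula, twice the signed area is |[3·19 − (-10)·(-5)] + [(-10)·(-4) − 14·19] + [14·(-10) − 19·(-4)] + [19·(-5) − 3·(-10)]| = 348, so the area is 174.
The number of boundary lattice points is Σ gcd(|Δx|,|Δy|) = gcd(13,24) + gcd(24,23) + gcd(5,6) + gcd(16,5) = 1+1+1+1 = 4.
By Pick's theorem A = I + B/2 − 1, so I = 174 − 4/2 + 1 = 173.

173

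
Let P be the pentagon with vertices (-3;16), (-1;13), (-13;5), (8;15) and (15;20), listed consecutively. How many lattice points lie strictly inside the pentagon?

67

The shoelace formula gives twice the area as |((-3)·13 − (-1)·16) + ((-1)·5 − (-13)·13) + ((-13)·15 − 8·5) + (8·20 − 15·15) + (15·16 − (-3)·20)| = 141, so the area is 141/2.
Summing gcd(|Δx|,|Δy|) over the edges gives the boundary count: gcd(2,3) + gcd(12,8) + gcd(21,10) + gcd(7,5) + gcd(18,4) = 1+4+1+1+2 = 9.
By Pick's theorem A = I + B/2 − 1, so I = 141/2 − 9/2 + 1 = 67.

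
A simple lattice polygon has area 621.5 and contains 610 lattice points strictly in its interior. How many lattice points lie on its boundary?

25

Pick's theorem gives A = I + B/2 − 1, so B = 2(A − I + 1) = 2(621.5 − 610 + 1) = 25.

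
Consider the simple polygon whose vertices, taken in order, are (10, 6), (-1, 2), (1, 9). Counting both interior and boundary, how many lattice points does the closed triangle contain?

Using the shoelace formula, 2A = |(10·2 − (-1)·6) + ((-1)·9 − 1·2) + (1·6 − 10·9)| = 69, so the area is 69/2.
The number of boundary lattice points is Σ gcd(|Δx|,|Δy|) = gcd(11,4) + gcd(2,7) + gcd(9,3) = 1+1+3 = 5.
Pick's theorem gives I = A − B/2 + 1 = 69/2 − 5/2 + 1 = 33, so the closed region contains I + B = 33 + 5 = 38 lattice points.

38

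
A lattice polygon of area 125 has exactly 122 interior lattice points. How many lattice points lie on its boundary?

Pick's theorem gives A = I + B/2 − 1, so B = 2(A − I + 1) = 2(125 − 122 + 1) = 8.

8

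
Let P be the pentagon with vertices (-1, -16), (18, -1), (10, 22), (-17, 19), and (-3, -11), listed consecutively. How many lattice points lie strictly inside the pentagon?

By the shoelace formula, twice the signed area is |[(-1)·(-1) − 18·(-16)] + [18·22 − 10·(-1)] + [10·19 − (-17)·22] + [(-17)·(-11) − (-3)·19] + [(-3)·(-16) − (-1)·(-11)]| = 1540, so the area is 770.
Summing gcd(|Δx|,|Δy|) over the edges gives the boundary count: gcd(19,15) + gcd(8,23) + gcd(27,3) + gcd(14,30) + gcd(2,5) = 1+1+3+2+1 = 8.
Pick's theorem gives I = A − B/2 + 1 = 770 − 8/2 + 1 = 767.

767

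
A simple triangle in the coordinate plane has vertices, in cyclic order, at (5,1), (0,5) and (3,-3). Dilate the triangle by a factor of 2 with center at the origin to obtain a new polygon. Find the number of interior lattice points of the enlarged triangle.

Using the shoelace formula, 2A = |(5·5 − 0·1) + (0·(-3) − 3·5) + (3·1 − 5·(-3))| = 28, so the area is 14.
Along each edge there are gcd(|Δx|,|Δy|)+1 lattice points, so counting each shared vertex once the boundary has gcd(5,4) + gcd(3,8) + gcd(2,4) = 1+1+2 = 4.
Scaling by 2 multiplies the area by 2² = 4 (so the new area is 56) and multiplies the boundary lattice-point count by 2, giving 8.
By Pick's theorem, the interior count of the dilated polygon is 56 − 8/2 + 1 = 53.

53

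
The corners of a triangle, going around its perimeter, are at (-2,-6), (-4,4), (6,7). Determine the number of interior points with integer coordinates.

Using the shoelace formula, 2A = |[(-2)·4 − (-4)·(-6)] + [(-4)·7 − 6·4] + [6·(-6) − (-2)·7]| = 106, so the area is 53.
Summing gcd(|Δx|,|Δy|) over the edges gives the boundary count: gcd(2,10) + gcd(10,3) + gcd(8,13) = 2+1+1 = 4.
By Pick's theorem A = I + B/2 − 1, so I = 53 − 4/2 + 1 = 52.

52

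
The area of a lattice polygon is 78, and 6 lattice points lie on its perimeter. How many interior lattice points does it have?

76

From Pick's theorem, I = A − B/2 + 1 = 78 − 6/2 + 1 = 76.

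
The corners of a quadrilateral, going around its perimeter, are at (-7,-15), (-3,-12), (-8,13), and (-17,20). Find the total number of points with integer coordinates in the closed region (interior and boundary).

The shoelace formula gives twice the area as |[(-7)·(-12) − (-3)·(-15)] + [(-3)·13 − (-8)·(-12)] + [(-8)·20 − (-17)·13] + [(-17)·(-15) − (-7)·20]| = 360, so the area is 180.
Summing gcd(|Δx|,|Δy|) over the edges gives the boundary count: gcd(4,3) + gcd(5,25) + gcd(9,7) + gcd(10,35) = 1+5+1+5 = 12.
Pick's theorem gives I = A − B/2 + 1 = 180 − 12/2 + 1 = 175, so the closed region contains I + B = 175 + 12 = 187 lattice points.

187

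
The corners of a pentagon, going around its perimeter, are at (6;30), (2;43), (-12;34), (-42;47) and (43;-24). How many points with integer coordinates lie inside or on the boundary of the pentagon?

1037

Using the shoelace formula, 2A = |(6·43 − 2·30) + (2·34 − (-12)·43) + ((-12)·47 − (-42)·34) + ((-42)·(-24) − 43·47) + (43·30 − 6·(-24))| = 2067, so the area is 1033.5.
The number of boundary lattice points is Σ gcd(|Δx|,|Δy|) = gcd(4,13) + gcd(14,9) + gcd(30,13) + gcd(85,71) + gcd(37,54) = 1+1+1+1+1 = 5.
Pick's theorem gives I = A − B/2 + 1 = 1033.5 − 5/2 + 1 = 1032, so the closed region contains I + B = 1032 + 5 = 1037 lattice points.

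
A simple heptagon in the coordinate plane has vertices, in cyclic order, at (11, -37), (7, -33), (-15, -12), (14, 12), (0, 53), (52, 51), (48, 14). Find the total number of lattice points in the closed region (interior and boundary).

3186

The shoelace formula gives twice the area as |(11·(-33) − 7·(-37)) + (7·(-12) − (-15)·(-33)) + ((-15)·12 − 14·(-12)) + (14·53 − 0·12) + (0·51 − 52·53) + (52·14 − 48·51) + (48·(-37) − 11·14)| = 6359, so the area is 3179.5.
The number of boundary lattice points is Σ gcd(|Δx|,|Δy|) = gcd(4,4) + gcd(22,21) + gcd(29,24) + gcd(14,41) + gcd(52,2) + gcd(4,37) + gcd(37,51) = 4+1+1+1+2+1+1 = 11.
Pick's theorem gives I = A − B/2 + 1 = 3179.5 − 11/2 + 1 = 3175, so the closed region contains I + B = 3175 + 11 = 3186 lattice points.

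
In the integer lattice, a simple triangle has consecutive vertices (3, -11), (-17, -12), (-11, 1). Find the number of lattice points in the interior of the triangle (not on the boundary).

126

The shoelace formula gives twice the area as |(3·(-12) − (-17)·(-11)) + ((-17)·1 − (-11)·(-12)) + ((-11)·(-11) − 3·1)| = 254, so the area is 127.
Summing gcd(|Δx|,|Δy|) over the edges gives the boundary count: gcd(20,1) + gcd(6,13) + gcd(14,12) = 1+1+2 = 4.
By Pick's theorem A = I + B/2 − 1, so I = 127 − 4/2 + 1 = 126.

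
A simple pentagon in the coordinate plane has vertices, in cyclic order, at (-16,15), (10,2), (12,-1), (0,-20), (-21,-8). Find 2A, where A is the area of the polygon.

1319

By the shoelace formula, twice the signed area is |[(-16)·2 − 10·15] + [10·(-1) − 12·2] + [12·(-20) − 0·(-1)] + [0·(-8) − (-21)·(-20)] + [(-21)·15 − (-16)·(-8)]| = 1319, so the area is 659.5.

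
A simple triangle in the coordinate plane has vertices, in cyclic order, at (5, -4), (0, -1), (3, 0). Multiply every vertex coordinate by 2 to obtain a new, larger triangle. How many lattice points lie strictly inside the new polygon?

The shoelace formula gives twice the area as |[5·(-1) − 0·(-4)] + [0·0 − 3·(-1)] + [3·(-4) − 5·0]| = 14, so the area is 7.
Along each edge there are gcd(|Δx|,|Δy|)+1 lattice points, so counting each shared vertex once the boundary has gcd(5,3) + gcd(3,1) + gcd(2,4) = 1+1+2 = 4.
Scaling by 2 multiplies the area by 2² = 4 (so the new area is 28) and multiplies the boundary lattice-point count by 2, giving 8.
By Pick's theorem, the interior count of the dilated polygon is 28 − 8/2 + 1 = 25.

25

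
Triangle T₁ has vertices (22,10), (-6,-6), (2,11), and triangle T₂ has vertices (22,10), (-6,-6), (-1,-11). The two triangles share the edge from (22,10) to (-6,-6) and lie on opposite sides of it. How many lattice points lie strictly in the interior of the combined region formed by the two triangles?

281

The union is the simple quadrilateral with vertices (22,10), (2,11), (-6,-6), (-1,-11) in order.
The shoelace formula gives twice the area as |[22·11 − 2·10] + [2·(-6) − (-6)·11] + [(-6)·(-11) − (-1)·(-6)] + [(-1)·10 − 22·(-11)]| = 568, so the area is 284.
Summing gcd(|Δx|,|Δy|) over the edges gives the boundary count: gcd(20,1) + gcd(8,17) + gcd(5,5) + gcd(23,21) = 1+1+5+1 = 8.
By Pick's theorem I = A − B/2 + 1 = 284 − 8/2 + 1 = 281.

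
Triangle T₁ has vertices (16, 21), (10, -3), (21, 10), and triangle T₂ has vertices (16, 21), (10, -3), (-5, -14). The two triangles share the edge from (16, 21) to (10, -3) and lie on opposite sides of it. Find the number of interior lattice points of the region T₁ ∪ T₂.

236

The union is the simple quadrilateral with vertices (16, 21), (21, 10), (10, -3), (-5, -14) in order.
By the shoelace formula, twice the signed area is |(16·10 − 21·21) + (21·(-3) − 10·10) + (10·(-14) − (-5)·(-3)) + ((-5)·21 − 16·(-14))| = 480, so the area is 240.
Along each edge there are gcd(|Δx|,|Δy|)+1 lattice points, so counting each shared vertex once the boundary has gcd(5,11) + gcd(11,13) + gcd(15,11) + gcd(21,35) = 1+1+1+7 = 10.
By Pick's theorem I = A − B/2 + 1 = 240 − 10/2 + 1 = 236.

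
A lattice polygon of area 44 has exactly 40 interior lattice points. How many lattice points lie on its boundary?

Pick's theorem gives A = I + B/2 − 1, so B = 2(A − I + 1) = 2(44 − 40 + 1) = 10.

10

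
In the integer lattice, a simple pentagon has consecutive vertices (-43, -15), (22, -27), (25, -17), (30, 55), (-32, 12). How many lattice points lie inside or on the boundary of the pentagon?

By the shoelace formula, twice the signed area is |((-43)·(-27) − 22·(-15)) + (22·(-17) − 25·(-27)) + (25·55 − 30·(-17)) + (30·12 − (-32)·55) + ((-32)·(-15) − (-43)·12)| = 6793, so the area is 3396.5.
Summing gcd(|Δx|,|Δy|) over the edges gives the boundary count: gcd(65,12) + gcd(3,10) + gcd(5,72) + gcd(62,43) + gcd(11,27) = 1+1+1+1+1 = 5.
Pick's theorem gives I = A − B/2 + 1 = 3396.5 − 5/2 + 1 = 3395, so the closed region contains I + B = 3395 + 5 = 3400 lattice points.

3400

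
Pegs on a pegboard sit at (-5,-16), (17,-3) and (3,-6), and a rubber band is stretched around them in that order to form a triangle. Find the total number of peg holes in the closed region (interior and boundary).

61

The shoelace formula gives twice the area as |[(-5)·(-3) − 17·(-16)] + [17·(-6) − 3·(-3)] + [3·(-16) − (-5)·(-6)]| = 116, so the area is 58.
The number of boundary lattice points is Σ gcd(|Δx|,|Δy|) = gcd(22,13) + gcd(14,3) + gcd(8,10) = 1+1+2 = 4.
Pick's theorem gives I = A − B/2 + 1 = 58 − 4/2 + 1 = 57, so the closed region contains I + B = 57 + 4 = 61 lattice points.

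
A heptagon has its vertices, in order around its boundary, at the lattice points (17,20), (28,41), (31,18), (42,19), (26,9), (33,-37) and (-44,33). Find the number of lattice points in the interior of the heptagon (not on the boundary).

Using the shoelace formula, 2A = |(17·41 − 28·20) + (28·18 − 31·41) + (31·19 − 42·18) + (42·9 − 26·19) + (26·(-37) − 33·9) + (33·33 − (-44)·(-37)) + ((-44)·20 − 17·33)| = 4152, so the area is 2076.
Along each edge there are gcd(|Δx|,|Δy|)+1 lattice points, so counting each shared vertex once the boundary has gcd(11,21) + gcd(3,23) + gcd(11,1) + gcd(16,10) + gcd(7,46) + gcd(77,70) + gcd(61,13) = 1+1+1+2+1+7+1 = 14.
By Pick's theorem A = I + B/2 − 1, so I = 2076 − 14/2 + 1 = 2070.

2070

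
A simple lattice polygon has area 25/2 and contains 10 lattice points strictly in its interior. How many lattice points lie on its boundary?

7

Pick's theorem gives A = I + B/2 − 1, so B = 2(A − I + 1) = 2(25/2 − 10 + 1) = 7.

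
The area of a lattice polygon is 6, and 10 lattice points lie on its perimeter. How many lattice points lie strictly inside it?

Pick's theorem A = I + B/2 − 1 rearranges to I = A − B/2 + 1 = 6 − 10/2 + 1 = 2.

2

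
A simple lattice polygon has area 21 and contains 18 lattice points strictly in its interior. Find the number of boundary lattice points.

Pick's theorem gives A = I + B/2 − 1, so B = 2(A − I + 1) = 2(21 − 18 + 1) = 8.

8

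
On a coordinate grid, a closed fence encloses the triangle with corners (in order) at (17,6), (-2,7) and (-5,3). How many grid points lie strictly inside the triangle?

Using the shoelace formula, 2A = |[17·7 − (-2)·6] + [(-2)·3 − (-5)·7] + [(-5)·6 − 17·3]| = 79, so the area is 39.5.
Along each edge there are gcd(|Δx|,|Δy|)+1 lattice points, so counting each shared vertex once the boundary has gcd(19,1) + gcd(3,4) + gcd(22,3) = 1+1+1 = 3.
By Pick's theorem A = I + B/2 − 1, so I = 39.5 − 3/2 + 1 = 39.

39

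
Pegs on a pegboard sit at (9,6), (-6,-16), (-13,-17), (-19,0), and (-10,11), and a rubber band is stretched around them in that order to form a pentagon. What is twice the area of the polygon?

905

Using the shoelace formula, 2A = |[9·(-16) − (-6)·6] + [(-6)·(-17) − (-13)·(-16)] + [(-13)·0 − (-19)·(-17)] + [(-19)·11 − (-10)·0] + [(-10)·6 − 9·11]| = 905, so the area is 452.5.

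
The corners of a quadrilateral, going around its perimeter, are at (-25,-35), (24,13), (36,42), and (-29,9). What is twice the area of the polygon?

The shoelace formula gives twice the area as |((-25)·13 − 24·(-35)) + (24·42 − 36·13) + (36·9 − (-29)·42) + ((-29)·(-35) − (-25)·9)| = 3837, so the area is 3837/2.

3837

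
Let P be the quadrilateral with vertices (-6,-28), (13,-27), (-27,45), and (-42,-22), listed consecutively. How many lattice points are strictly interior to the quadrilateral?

By the shoelace formula, twice the signed area is |((-6)·(-27) − 13·(-28)) + (13·45 − (-27)·(-27)) + ((-27)·(-22) − (-42)·45) + ((-42)·(-28) − (-6)·(-22))| = 3910, so the area is 1955.
Along each edge there are gcd(|Δx|,|Δy|)+1 lattice points, so counting each shared vertex once the boundary has gcd(19,1) + gcd(40,72) + gcd(15,67) + gcd(36,6) = 1+8+1+6 = 16.
Pick's theorem gives I = A − B/2 + 1 = 1955 − 16/2 + 1 = 1948.

1948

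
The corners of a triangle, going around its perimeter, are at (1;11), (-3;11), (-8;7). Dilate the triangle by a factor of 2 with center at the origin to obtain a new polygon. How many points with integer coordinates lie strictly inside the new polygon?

27

By the shoelace formula, twice the signed area is |(1·11 − (-3)·11) + ((-3)·7 − (-8)·11) + ((-8)·11 − 1·7)| = 16, so the area is 8.
Along each edge there are gcd(|Δx|,|Δy|)+1 lattice points, so counting each shared vertex once the boundary has gcd(4,0) + gcd(5,4) + gcd(9,4) = 4+1+1 = 6.
Scaling by 2 multiplies the area by 2² = 4 (so the new area is 32) and multiplies the boundary lattice-point count by 2, giving 12.
By Pick's theorem, the interior count of the dilated polygon is 32 − 12/2 + 1 = 27.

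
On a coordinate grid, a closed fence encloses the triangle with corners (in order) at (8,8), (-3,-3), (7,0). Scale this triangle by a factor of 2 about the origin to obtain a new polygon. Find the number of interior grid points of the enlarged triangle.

Using the shoelace formula, 2A = |[8·(-3) − (-3)·8] + [(-3)·0 − 7·(-3)] + [7·8 − 8·0]| = 77, so the area is 38.5.
Along each edge there are gcd(|Δx|,|Δy|)+1 lattice points, so counting each shared vertex once the boundary has gcd(11,11) + gcd(10,3) + gcd(1,8) = 11+1+1 = 13.
Scaling by 2 multiplies the area by 2² = 4 (so the new area is 154) and multiplies the boundary lattice-point count by 2, giving 26.
By Pick's theorem, the interior count of the dilated polygon is 154 − 26/2 + 1 = 142.

142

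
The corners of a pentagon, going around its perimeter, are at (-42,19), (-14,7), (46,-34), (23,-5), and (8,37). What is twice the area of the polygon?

The shoelace formula gives twice the area as |[(-42)·7 − (-14)·19] + [(-14)·(-34) − 46·7] + [46·(-5) − 23·(-34)] + [23·37 − 8·(-5)] + [8·19 − (-42)·37]| = 3275, so the area is 1637.5.

3275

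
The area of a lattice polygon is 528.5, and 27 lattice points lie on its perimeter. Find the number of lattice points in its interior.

Pick's theorem A = I + B/2 − 1 rearranges to I = A − B/2 + 1 = 528.5 − 27/2 + 1 = 516.

516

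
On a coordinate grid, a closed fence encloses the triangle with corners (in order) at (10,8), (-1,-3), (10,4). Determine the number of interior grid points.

15

By the shoelace formula, twice the signed area is |(10·(-3) − (-1)·8) + ((-1)·4 − 10·(-3)) + (10·8 − 10·4)| = 44, so the area is 22.
The number of boundary lattice points is Σ gcd(|Δx|,|Δy|) = gcd(11,11) + gcd(11,7) + gcd(0,4) = 11+1+4 = 16.
Pick's theorem gives I = A − B/2 + 1 = 22 − 16/2 + 1 = 15.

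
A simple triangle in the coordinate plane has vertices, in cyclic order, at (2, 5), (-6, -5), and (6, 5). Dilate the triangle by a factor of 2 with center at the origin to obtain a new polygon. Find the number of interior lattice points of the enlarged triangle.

The shoelace formula gives twice the area as |[2·(-5) − (-6)·5] + [(-6)·5 − 6·(-5)] + [6·5 − 2·5]| = 40, so the area is 20.
Along each edge there are gcd(|Δx|,|Δy|)+1 lattice points, so counting each shared vertex once the boundary has gcd(8,10) + gcd(12,10) + gcd(4,0) = 2+2+4 = 8.
Scaling by 2 multiplies the area by 2² = 4 (so the new area is 80) and multiplies the boundary lattice-point count by 2, giving 16.
By Pick's theorem, the interior count of the dilated polygon is 80 − 16/2 + 1 = 73.

73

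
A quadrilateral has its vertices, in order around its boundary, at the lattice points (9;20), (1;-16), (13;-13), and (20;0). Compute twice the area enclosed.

691

By the shoelace formula, twice the signed area is |[9·(-16) − 1·20] + [1·(-13) − 13·(-16)] + [13·0 − 20·(-13)] + [20·20 − 9·0]| = 691, so the area is 691/2.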